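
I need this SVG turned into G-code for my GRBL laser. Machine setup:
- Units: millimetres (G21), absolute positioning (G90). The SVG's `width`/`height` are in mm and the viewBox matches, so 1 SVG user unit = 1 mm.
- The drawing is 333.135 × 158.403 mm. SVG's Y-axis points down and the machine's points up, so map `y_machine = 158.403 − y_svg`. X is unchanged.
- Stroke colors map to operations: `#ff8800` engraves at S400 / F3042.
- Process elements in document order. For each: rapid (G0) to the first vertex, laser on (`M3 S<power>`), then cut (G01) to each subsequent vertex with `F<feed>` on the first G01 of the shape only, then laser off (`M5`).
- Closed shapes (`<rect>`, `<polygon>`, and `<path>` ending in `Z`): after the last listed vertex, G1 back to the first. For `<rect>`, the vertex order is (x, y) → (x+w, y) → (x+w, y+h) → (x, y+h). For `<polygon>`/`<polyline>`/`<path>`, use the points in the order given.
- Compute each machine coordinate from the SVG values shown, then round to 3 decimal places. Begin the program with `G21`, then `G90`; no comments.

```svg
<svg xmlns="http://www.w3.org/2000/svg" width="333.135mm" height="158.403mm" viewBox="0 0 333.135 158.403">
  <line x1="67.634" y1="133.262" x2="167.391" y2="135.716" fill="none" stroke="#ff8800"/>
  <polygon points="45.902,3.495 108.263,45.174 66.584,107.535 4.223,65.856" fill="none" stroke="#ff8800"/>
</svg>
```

G21
G90
G0 X67.634 Y25.141
M3 S400
G01 X167.391 Y22.687 F3042
M5
G0 X45.902 Y154.908
M3 S400
G01 X108.263 Y113.229 F3042
G01 X66.584 Y50.868
G01 X4.223 Y92.547
G01 X45.902 Y154.908
M5

Since the viewBox matches the mm dimensions, user units are millimetres directly. The only transform is the Y-flip y_m = 158.403 − y_svg.

Shape 1 is a line segment drawn with `<line>`. Its stroke #ff8800 means engrave at S400, F3042. After flipping Y the toolpath is (67.634,25.141) → (167.391,22.687).

Shape 2 is a regular polygon drawn with `<polygon>`. Its stroke #ff8800 means engrave at S400, F3042. After flipping Y the toolpath is (45.902,154.908) → (108.263,113.229) → (66.584,50.868) → (4.223,92.547) → (45.902,154.908), returning to the start.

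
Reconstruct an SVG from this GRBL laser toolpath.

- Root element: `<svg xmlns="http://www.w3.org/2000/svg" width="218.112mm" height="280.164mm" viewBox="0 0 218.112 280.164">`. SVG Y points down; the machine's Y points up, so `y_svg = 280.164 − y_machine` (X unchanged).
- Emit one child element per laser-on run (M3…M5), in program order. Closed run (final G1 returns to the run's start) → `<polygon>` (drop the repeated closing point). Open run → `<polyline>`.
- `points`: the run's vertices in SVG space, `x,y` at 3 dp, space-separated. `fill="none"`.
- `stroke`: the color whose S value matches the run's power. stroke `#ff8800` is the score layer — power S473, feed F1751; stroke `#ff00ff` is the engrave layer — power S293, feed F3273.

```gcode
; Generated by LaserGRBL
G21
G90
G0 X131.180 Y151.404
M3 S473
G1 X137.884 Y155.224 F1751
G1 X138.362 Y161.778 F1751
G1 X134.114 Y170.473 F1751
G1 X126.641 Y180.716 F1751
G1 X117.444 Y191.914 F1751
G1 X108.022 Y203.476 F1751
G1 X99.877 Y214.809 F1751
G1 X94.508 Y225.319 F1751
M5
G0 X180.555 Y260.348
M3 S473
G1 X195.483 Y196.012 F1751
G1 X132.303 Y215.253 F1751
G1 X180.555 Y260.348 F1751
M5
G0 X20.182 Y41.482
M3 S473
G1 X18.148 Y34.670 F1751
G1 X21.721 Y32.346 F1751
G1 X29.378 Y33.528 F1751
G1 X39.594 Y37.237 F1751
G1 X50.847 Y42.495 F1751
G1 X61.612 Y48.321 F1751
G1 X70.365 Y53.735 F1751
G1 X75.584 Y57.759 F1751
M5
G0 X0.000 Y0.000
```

Machine Y-up, SVG Y-down with viewBox height 280.164, so y_svg = 280.164 − y_machine; X carries over. Every run uses S473, so all elements get stroke `#ff8800` (score).

Run 1: The run is open, so emit a `<polyline>` with points (Y-flipped): 131.180,128.760 137.884,124.940 138.362,118.386 134.114,109.691 126.641,99.448 117.444,88.250 108.022,76.688 99.877,65.355 94.508,54.845.

Run 2: The run returns to its start, so emit a `<polygon>` with points (Y-flipped): 180.555,19.816 195.483,84.152 132.303,64.911.

Run 3: The run is open, so emit a `<polyline>` with points (Y-flipped): 20.182,238.682 18.148,245.494 21.721,247.818 29.378,246.636 39.594,242.927 50.847,237.669 61.612,231.843 70.365,226.429 75.584,222.405.

<svg xmlns="http://www.w3.org/2000/svg" width="218.112mm" height="280.164mm" viewBox="0 0 218.112 280.164">
  <polyline points="131.180,128.760 137.884,124.940 138.362,118.386 134.114,109.691 126.641,99.448 117.444,88.250 108.022,76.688 99.877,65.355 94.508,54.845" fill="none" stroke="#ff8800"/>
  <polygon points="180.555,19.816 195.483,84.152 132.303,64.911" fill="none" stroke="#ff8800"/>
  <polyline points="20.182,238.682 18.148,245.494 21.721,247.818 29.378,246.636 39.594,242.927 50.847,237.669 61.612,231.843 70.365,226.429 75.584,222.405" fill="none" stroke="#ff8800"/>
</svg>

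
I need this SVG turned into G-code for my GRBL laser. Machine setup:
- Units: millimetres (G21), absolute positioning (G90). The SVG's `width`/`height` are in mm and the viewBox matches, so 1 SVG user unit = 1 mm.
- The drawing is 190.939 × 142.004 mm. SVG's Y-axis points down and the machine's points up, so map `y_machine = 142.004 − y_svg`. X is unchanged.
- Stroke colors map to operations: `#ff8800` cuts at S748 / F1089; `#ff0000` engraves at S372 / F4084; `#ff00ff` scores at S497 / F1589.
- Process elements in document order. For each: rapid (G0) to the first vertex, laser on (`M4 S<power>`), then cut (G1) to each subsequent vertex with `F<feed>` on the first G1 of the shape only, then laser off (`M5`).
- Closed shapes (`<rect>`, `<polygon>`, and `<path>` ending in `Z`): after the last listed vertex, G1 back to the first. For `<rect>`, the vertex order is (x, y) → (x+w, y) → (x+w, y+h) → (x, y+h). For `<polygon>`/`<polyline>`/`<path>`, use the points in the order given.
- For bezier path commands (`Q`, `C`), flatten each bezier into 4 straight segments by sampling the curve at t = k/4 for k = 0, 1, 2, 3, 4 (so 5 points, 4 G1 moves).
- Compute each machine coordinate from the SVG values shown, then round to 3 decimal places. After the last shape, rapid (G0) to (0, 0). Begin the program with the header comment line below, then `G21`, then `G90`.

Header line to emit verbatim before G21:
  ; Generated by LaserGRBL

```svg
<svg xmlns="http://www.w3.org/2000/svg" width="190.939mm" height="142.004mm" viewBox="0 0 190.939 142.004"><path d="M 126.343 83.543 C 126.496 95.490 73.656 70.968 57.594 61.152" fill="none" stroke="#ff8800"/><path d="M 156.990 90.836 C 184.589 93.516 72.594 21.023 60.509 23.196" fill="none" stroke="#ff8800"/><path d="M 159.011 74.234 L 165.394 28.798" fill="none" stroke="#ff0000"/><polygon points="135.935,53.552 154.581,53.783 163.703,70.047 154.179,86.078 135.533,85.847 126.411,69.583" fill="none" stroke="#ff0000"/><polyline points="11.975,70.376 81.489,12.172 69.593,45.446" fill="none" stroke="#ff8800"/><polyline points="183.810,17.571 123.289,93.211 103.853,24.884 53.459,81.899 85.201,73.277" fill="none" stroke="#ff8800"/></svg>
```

; Generated by LaserGRBL
G21
G90
G0 X126.343 Y58.461
M4 S748
G1 X117.924 Y55.539 F1089
G1 X98.049 Y61.495
G1 X75.134 Y71.532
G1 X57.594 Y80.852
M5
G0 X156.990 Y51.168
M4 S748
G1 X155.258 Y60.912 F1089
G1 X123.631 Y84.798
G1 X84.564 Y108.779
G1 X60.509 Y118.808
M5
G0 X159.011 Y67.770
M4 S372
G1 X165.394 Y113.206 F4084
M5
G0 X135.935 Y88.452
M4 S372
G1 X154.581 Y88.221 F4084
G1 X163.703 Y71.957
G1 X154.179 Y55.926
G1 X135.533 Y56.157
G1 X126.411 Y72.421
G1 X135.935 Y88.452
M5
G0 X11.975 Y71.628
M4 S748
G1 X81.489 Y129.832 F1089
G1 X69.593 Y96.558
M5
G0 X183.810 Y124.433
M4 S748
G1 X123.289 Y48.793 F1089
G1 X103.853 Y117.120
G1 X53.459 Y60.105
G1 X85.201 Y68.727
M5
G0 X0.000 Y0.000

Since the viewBox matches the mm dimensions, user units are millimetres directly. The only transform is the Y-flip y_m = 142.004 − y_svg.

Shape 1 is a cubic bezier drawn with `<path>`. Its stroke #ff8800 means cut at S748, F1089. After flipping Y the toolpath is (126.343,58.461) → (117.924,55.539) → (98.049,61.495) → (75.134,71.532) → (57.594,80.852).

Shape 2 is a cubic bezier drawn with `<path>`. Its stroke #ff8800 means cut at S748, F1089. After flipping Y the toolpath is (156.990,51.168) → (155.258,60.912) → (123.631,84.798) → (84.564,108.779) → (60.509,118.808).

Shape 3 is a line segment drawn with `<path>`. Its stroke #ff0000 means engrave at S372, F4084. After flipping Y the toolpath is (159.011,67.770) → (165.394,113.206).

Shape 4 is a regular polygon drawn with `<polygon>`. Its stroke #ff0000 means engrave at S372, F4084. After flipping Y the toolpath is (135.935,88.452) → (154.581,88.221) → (163.703,71.957) → (154.179,55.926) → (135.533,56.157) → (126.411,72.421) → (135.935,88.452), returning to the start.

Shape 5 is a open polyline drawn with `<polyline>`. Its stroke #ff8800 means cut at S748, F1089. After flipping Y the toolpath is (11.975,71.628) → (81.489,129.832) → (69.593,96.558).

Shape 6 is a open polyline drawn with `<polyline>`. Its stroke #ff8800 means cut at S748, F1089. After flipping Y the toolpath is (183.810,124.433) → (123.289,48.793) → (103.853,117.120) → (53.459,60.105) → (85.201,68.727).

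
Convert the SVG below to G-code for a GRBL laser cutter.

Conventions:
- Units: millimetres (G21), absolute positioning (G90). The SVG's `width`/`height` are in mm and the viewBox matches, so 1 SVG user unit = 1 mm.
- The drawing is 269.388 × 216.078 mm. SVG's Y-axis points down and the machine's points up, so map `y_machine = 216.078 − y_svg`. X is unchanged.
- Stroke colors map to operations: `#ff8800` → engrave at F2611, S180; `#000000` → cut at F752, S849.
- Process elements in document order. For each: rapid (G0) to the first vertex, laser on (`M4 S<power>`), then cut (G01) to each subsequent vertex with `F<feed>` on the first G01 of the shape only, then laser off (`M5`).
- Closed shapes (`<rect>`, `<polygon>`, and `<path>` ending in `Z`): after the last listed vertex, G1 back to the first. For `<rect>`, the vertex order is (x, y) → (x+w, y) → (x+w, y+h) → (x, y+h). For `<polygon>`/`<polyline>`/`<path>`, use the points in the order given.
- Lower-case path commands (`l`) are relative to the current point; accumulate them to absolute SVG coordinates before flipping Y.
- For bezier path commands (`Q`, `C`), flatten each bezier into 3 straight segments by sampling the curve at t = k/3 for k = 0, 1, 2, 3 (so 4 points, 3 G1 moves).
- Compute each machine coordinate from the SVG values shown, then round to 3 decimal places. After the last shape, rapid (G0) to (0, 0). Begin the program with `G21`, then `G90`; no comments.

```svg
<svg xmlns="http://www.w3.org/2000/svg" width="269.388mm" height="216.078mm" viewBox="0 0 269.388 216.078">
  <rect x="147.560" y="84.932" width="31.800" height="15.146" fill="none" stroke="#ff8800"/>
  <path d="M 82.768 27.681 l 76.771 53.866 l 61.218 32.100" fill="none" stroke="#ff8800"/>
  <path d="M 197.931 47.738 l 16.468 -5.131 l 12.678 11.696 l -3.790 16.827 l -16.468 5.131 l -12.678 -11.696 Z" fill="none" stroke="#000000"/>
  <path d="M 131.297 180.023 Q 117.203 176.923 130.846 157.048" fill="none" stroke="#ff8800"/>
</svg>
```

G21
G90
G0 X147.560 Y131.146
M4 S180
G01 X179.360 Y131.146 F2611
G01 X179.360 Y116.000
G01 X147.560 Y116.000
G01 X147.560 Y131.146
M5
G0 X82.768 Y188.397
M4 S180
G01 X159.539 Y134.531 F2611
G01 X220.757 Y102.431
M5
G0 X197.931 Y168.340
M4 S849
G01 X214.399 Y173.471 F752
G01 X227.077 Y161.775
G01 X223.287 Y144.948
G01 X206.819 Y139.817
G01 X194.141 Y151.513
G01 X197.931 Y168.340
M5
G0 X131.297 Y36.055
M4 S180
G01 X124.983 Y39.986 F2611
G01 X124.833 Y47.644
G01 X130.846 Y59.030
M5
G0 X0.000 Y0.000

viewBox `0 0 269.388 216.078` with mm width/height → 1 unit = 1 mm. Flip: y_m = 216.078 − y_svg.

**Shape 1** — `<rect>` rectangle, stroke `#ff8800` → engrave (S180, F2611). Machine vertices: (147.560,131.146) → (179.360,131.146) → (179.360,116.000) → (147.560,116.000) → (147.560,131.146). Closed: final G1 returns to the first vertex.

**Shape 2** — `<path>` open polyline, stroke `#ff8800` → engrave (S180, F2611). Machine vertices: (82.768,188.397) → (159.539,134.531) → (220.757,102.431). Open path.

**Shape 3** — `<path>` regular polygon, stroke `#000000` → cut (S849, F752). Machine vertices: (197.931,168.340) → (214.399,173.471) → (227.077,161.775) → (223.287,144.948) → (206.819,139.817) → (194.141,151.513) → (197.931,168.340). Closed: final G1 returns to the first vertex.

**Shape 4** — `<path>` quadratic bezier, stroke `#ff8800` → engrave (S180, F2611). Control points (SVG): P0=(131.297,180.023), P1=(117.203,176.923), P2=(130.846,157.048); sampled at t=k/3. Machine vertices: (131.297,36.055) → (124.983,39.986) → (124.833,47.644) → (130.846,59.030). Open path.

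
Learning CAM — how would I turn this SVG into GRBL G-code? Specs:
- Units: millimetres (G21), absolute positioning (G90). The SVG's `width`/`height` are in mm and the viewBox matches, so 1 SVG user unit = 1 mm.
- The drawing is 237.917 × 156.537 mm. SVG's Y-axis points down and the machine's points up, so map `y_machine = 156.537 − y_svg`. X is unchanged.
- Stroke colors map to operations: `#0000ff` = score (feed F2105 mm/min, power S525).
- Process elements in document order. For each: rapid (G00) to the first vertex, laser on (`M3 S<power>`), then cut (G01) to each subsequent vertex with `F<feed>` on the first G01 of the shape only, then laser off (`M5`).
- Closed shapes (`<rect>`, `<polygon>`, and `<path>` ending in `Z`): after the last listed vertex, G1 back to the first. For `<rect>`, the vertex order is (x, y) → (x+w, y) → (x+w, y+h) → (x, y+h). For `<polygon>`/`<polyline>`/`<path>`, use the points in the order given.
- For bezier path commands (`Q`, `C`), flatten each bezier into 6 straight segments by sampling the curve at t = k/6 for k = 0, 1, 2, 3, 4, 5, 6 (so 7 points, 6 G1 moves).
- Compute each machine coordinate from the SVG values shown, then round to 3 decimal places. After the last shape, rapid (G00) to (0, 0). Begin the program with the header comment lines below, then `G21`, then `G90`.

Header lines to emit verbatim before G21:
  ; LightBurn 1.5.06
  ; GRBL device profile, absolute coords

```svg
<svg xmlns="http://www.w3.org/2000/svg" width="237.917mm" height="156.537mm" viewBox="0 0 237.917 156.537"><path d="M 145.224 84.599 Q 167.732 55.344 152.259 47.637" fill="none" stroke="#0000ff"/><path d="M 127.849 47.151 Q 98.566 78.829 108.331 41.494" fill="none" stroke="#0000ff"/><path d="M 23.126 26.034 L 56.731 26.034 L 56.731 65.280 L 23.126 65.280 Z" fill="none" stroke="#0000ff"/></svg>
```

; LightBurn 1.5.06
; GRBL device profile, absolute coords
G21
G90
G00 X145.224 Y71.938
M3 S525
G01 X151.672 Y81.091 F2105
G01 X156.009 Y89.047
G01 X158.237 Y95.806
G01 X158.354 Y101.368
G01 X156.362 Y105.732
G01 X152.259 Y108.900
M5
G00 X127.849 Y109.386
M3 S525
G01 X119.173 Y100.744 F2105
G01 X112.666 Y95.935
G01 X108.328 Y94.961
G01 X106.160 Y97.821
G01 X106.161 Y104.515
G01 X108.331 Y115.043
M5
G00 X23.126 Y130.503
M3 S525
G01 X56.731 Y130.503 F2105
G01 X56.731 Y91.257
G01 X23.126 Y91.257
G01 X23.126 Y130.503
M5
G00 X0.000 Y0.000

1 u = 1 mm; y_m = 156.537 − y.

[1] `<path>` quadratic bezier, #0000ff→score S525 F2105: (145.224,71.938) → (151.672,81.091) → (156.009,89.047) → (158.237,95.806) → (158.354,101.368) → (156.362,105.732) → (152.259,108.900)

[2] `<path>` quadratic bezier, #0000ff→score S525 F2105: (127.849,109.386) → (119.173,100.744) → (112.666,95.935) → (108.328,94.961) → (106.160,97.821) → (106.161,104.515) → (108.331,115.043)

[3] `<path>` rectangle, #0000ff→score S525 F2105: (23.126,130.503) → (56.731,130.503) → (56.731,91.257) → (23.126,91.257) → (23.126,130.503) (closed)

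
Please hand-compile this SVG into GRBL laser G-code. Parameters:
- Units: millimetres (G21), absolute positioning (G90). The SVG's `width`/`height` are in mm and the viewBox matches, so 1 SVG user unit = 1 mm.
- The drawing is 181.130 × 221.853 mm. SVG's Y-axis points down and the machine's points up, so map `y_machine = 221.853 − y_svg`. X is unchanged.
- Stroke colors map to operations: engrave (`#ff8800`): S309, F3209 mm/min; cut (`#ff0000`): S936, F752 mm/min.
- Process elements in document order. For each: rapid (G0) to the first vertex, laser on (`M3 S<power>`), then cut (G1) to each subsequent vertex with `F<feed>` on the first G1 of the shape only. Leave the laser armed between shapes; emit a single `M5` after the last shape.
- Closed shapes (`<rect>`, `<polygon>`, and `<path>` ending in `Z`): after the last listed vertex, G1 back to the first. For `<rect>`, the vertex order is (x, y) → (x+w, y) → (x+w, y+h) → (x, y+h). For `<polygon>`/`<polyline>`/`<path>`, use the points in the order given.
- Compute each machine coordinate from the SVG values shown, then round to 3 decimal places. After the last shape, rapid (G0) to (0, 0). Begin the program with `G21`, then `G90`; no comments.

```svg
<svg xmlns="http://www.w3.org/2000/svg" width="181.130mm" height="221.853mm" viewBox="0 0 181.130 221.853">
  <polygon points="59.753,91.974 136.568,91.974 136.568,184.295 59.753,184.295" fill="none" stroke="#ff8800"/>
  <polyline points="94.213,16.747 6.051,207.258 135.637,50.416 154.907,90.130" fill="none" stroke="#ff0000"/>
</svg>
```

1 u = 1 mm; y_m = 221.853 − y.

[1] `<polygon>` rectangle, #ff8800→engrave S309 F3209: (59.753,129.879) → (136.568,129.879) → (136.568,37.558) → (59.753,37.558) → (59.753,129.879) (closed)

[2] `<polyline>` open polyline, #ff0000→cut S936 F752: (94.213,205.106) → (6.051,14.595) → (135.637,171.437) → (154.907,131.723)

G21
G90
G0 X59.753 Y129.879
M3 S309
G1 X136.568 Y129.879 F3209
G1 X136.568 Y37.558
G1 X59.753 Y37.558
G1 X59.753 Y129.879
G0 X94.213 Y205.106
M3 S936
G1 X6.051 Y14.595 F752
G1 X135.637 Y171.437
G1 X154.907 Y131.723
M5
G0 X0.000 Y0.000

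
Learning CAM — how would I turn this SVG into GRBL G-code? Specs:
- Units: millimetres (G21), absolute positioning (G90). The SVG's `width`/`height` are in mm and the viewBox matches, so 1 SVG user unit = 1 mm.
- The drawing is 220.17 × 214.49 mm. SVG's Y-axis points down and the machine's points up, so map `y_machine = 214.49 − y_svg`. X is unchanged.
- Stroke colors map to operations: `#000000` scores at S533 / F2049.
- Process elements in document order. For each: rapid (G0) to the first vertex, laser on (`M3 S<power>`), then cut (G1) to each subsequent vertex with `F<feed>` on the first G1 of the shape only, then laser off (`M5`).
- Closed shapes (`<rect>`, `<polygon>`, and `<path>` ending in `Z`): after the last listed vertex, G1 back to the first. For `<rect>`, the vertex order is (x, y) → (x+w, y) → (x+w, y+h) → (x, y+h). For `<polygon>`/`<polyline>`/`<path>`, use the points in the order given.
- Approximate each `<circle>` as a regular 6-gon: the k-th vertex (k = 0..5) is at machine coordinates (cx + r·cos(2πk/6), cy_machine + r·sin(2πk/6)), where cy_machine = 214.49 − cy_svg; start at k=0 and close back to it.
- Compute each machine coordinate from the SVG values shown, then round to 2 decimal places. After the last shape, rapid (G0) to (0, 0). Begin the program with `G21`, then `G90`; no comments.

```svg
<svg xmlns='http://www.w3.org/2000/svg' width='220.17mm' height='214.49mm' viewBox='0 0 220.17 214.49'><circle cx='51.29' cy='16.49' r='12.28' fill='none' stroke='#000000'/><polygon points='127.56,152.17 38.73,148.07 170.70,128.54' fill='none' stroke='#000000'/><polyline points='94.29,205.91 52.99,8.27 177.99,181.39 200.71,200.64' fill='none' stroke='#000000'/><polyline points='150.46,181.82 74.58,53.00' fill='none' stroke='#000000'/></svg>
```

G21
G90
G0 X63.57 Y198.00
M3 S533
G1 X57.43 Y208.63 F2049
G1 X45.15 Y208.63
G1 X39.01 Y198.00
G1 X45.15 Y187.37
G1 X57.43 Y187.37
G1 X63.57 Y198.00
M5
G0 X127.56 Y62.32
M3 S533
G1 X38.73 Y66.42 F2049
G1 X170.70 Y85.95
G1 X127.56 Y62.32
M5
G0 X94.29 Y8.58
M3 S533
G1 X52.99 Y206.22 F2049
G1 X177.99 Y33.10
G1 X200.71 Y13.85
M5
G0 X150.46 Y32.67
M3 S533
G1 X74.58 Y161.49 F2049
M5
G0 X0.00 Y0.00

viewBox `0 0 220.17 214.49` with mm width/height → 1 unit = 1 mm. Flip: y_m = 214.49 − y_svg.

**Shape 1** — `<circle>` circle, stroke `#000000` → score (S533, F2049). Machine vertices: (63.57,198.00) → (57.43,208.63) → (45.15,208.63) → (39.01,198.00) → (45.15,187.37) → (57.43,187.37) → (63.57,198.00). Closed: final G1 returns to the first vertex.

**Shape 2** — `<polygon>` closed polygon, stroke `#000000` → score (S533, F2049). Machine vertices: (127.56,62.32) → (38.73,66.42) → (170.70,85.95) → (127.56,62.32). Closed: final G1 returns to the first vertex.

**Shape 3** — `<polyline>` open polyline, stroke `#000000` → score (S533, F2049). Machine vertices: (94.29,8.58) → (52.99,206.22) → (177.99,33.10) → (200.71,13.85). Open path.

**Shape 4** — `<polyline>` line segment, stroke `#000000` → score (S533, F2049). Machine vertices: (150.46,32.67) → (74.58,161.49). Open path.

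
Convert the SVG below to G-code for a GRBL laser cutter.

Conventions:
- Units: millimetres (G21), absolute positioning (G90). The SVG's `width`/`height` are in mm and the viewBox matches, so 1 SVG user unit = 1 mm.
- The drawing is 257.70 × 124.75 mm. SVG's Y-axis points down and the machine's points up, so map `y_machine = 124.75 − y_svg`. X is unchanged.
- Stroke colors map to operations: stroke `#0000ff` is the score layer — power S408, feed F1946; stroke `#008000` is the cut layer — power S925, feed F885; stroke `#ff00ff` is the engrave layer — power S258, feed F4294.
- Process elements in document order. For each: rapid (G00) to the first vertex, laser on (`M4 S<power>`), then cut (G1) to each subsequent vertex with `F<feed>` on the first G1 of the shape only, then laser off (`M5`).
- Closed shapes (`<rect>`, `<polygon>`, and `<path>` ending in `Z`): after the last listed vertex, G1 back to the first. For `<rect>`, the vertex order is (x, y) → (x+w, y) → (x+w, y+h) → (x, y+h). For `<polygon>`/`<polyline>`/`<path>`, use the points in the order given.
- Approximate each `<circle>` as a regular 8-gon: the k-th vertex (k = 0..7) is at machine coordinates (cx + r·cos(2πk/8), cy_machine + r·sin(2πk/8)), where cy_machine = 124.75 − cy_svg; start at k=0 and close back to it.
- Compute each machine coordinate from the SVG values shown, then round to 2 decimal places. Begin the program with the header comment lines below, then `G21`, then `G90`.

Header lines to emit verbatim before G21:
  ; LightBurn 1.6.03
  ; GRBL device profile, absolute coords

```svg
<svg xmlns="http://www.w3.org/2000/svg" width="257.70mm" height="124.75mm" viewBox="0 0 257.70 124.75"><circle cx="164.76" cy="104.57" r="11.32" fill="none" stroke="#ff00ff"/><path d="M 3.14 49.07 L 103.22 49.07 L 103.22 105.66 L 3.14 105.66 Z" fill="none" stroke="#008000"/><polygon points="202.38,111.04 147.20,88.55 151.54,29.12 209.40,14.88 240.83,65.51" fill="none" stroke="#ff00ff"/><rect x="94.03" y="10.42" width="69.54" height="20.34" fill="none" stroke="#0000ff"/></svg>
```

Since the viewBox matches the mm dimensions, user units are millimetres directly. The only transform is the Y-flip y_m = 124.75 − y_svg.

Shape 1 is a circle drawn with `<circle>`. Its stroke #ff00ff means engrave at S258, F4294. After flipping Y the toolpath is (176.08,20.18) → (172.76,28.18) → (164.76,31.50) → (156.76,28.18) → (153.44,20.18) → (156.76,12.18) → (164.76,8.86) → (172.76,12.18) → (176.08,20.18), returning to the start.

Shape 2 is a rectangle drawn with `<path>`. Its stroke #008000 means cut at S925, F885. After flipping Y the toolpath is (3.14,75.68) → (103.22,75.68) → (103.22,19.09) → (3.14,19.09) → (3.14,75.68), returning to the start.

Shape 3 is a regular polygon drawn with `<polygon>`. Its stroke #ff00ff means engrave at S258, F4294. After flipping Y the toolpath is (202.38,13.71) → (147.20,36.20) → (151.54,95.63) → (209.40,109.87) → (240.83,59.24) → (202.38,13.71), returning to the start.

Shape 4 is a rectangle drawn with `<rect>`. Its stroke #0000ff means score at S408, F1946. After flipping Y the toolpath is (94.03,114.33) → (163.57,114.33) → (163.57,93.99) → (94.03,93.99) → (94.03,114.33), returning to the start.

; LightBurn 1.6.03
; GRBL device profile, absolute coords
G21
G90
G00 X176.08 Y20.18
M4 S258
G1 X172.76 Y28.18 F4294
G1 X164.76 Y31.50
G1 X156.76 Y28.18
G1 X153.44 Y20.18
G1 X156.76 Y12.18
G1 X164.76 Y8.86
G1 X172.76 Y12.18
G1 X176.08 Y20.18
M5
G00 X3.14 Y75.68
M4 S925
G1 X103.22 Y75.68 F885
G1 X103.22 Y19.09
G1 X3.14 Y19.09
G1 X3.14 Y75.68
M5
G00 X202.38 Y13.71
M4 S258
G1 X147.20 Y36.20 F4294
G1 X151.54 Y95.63
G1 X209.40 Y109.87
G1 X240.83 Y59.24
G1 X202.38 Y13.71
M5
G00 X94.03 Y114.33
M4 S408
G1 X163.57 Y114.33 F1946
G1 X163.57 Y93.99
G1 X94.03 Y93.99
G1 X94.03 Y114.33
M5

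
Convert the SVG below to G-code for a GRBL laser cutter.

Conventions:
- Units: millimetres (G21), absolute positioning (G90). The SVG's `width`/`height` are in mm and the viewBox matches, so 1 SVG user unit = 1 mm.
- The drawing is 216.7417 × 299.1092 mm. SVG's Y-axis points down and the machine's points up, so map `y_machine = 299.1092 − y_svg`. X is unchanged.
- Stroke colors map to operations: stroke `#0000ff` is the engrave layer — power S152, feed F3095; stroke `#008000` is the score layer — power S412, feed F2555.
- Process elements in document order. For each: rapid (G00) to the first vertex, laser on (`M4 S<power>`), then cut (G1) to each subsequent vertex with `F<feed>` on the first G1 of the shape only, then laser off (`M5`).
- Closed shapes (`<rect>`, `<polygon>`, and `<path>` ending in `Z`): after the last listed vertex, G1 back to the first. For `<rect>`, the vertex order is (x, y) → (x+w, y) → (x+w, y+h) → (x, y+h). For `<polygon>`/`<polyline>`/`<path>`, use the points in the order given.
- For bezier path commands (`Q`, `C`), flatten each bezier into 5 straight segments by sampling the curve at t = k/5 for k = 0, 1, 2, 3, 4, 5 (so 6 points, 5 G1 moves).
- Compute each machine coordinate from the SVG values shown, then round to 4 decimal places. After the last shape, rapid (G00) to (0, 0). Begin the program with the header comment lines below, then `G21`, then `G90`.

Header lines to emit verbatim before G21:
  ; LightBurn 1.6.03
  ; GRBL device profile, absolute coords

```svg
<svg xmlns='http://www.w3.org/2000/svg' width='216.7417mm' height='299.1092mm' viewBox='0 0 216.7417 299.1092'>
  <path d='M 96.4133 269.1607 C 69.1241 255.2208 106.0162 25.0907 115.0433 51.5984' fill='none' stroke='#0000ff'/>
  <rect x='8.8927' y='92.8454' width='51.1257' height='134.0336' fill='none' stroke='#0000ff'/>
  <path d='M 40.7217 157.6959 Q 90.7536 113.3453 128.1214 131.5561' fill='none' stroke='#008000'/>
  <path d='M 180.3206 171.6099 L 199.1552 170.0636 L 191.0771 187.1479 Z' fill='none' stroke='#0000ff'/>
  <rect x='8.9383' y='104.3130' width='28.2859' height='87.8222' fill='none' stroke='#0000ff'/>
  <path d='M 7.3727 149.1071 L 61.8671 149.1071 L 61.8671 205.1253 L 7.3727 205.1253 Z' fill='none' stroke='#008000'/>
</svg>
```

viewBox `0 0 216.7417 299.1092` with mm width/height → 1 unit = 1 mm. Flip: y_m = 299.1092 − y_svg.

**Shape 1** — `<path>` cubic bezier, stroke `#0000ff` → engrave (S152, F3095). Control points (SVG): P0=(96.4133,269.1607), P1=(69.1241,255.2208), P2=(106.0162,25.0907), P3=(115.0433,51.5984); sampled at t=k/5. Machine vertices: (96.4133,29.9485) → (87.0052,60.4726) → (88.5823,120.1867) → (96.7265,186.3949) → (107.0196,236.4015) → (115.0433,247.5108). Open path.

**Shape 2** — `<rect>` rectangle, stroke `#0000ff` → engrave (S152, F3095). Machine vertices: (8.8927,206.2638) → (60.0184,206.2638) → (60.0184,72.2302) → (8.8927,72.2302) → (8.8927,206.2638). Closed: final G1 returns to the first vertex.

**Shape 3** — `<path>` quadratic bezier, stroke `#008000` → score (S412, F2555). Control points (SVG): P0=(40.7217,157.6959), P1=(90.7536,113.3453), P2=(128.1214,131.5561); sampled at t=k/5. Machine vertices: (40.7217,141.4133) → (60.2279,156.6511) → (78.7210,166.8840) → (96.2009,172.1119) → (112.6677,172.3350) → (128.1214,167.5531). Open path.

**Shape 4** — `<path>` regular polygon, stroke `#0000ff` → engrave (S152, F3095). Machine vertices: (180.3206,127.4993) → (199.1552,129.0456) → (191.0771,111.9613) → (180.3206,127.4993). Closed: final G1 returns to the first vertex.

**Shape 5** — `<rect>` rectangle, stroke `#0000ff` → engrave (S152, F3095). Machine vertices: (8.9383,194.7962) → (37.2242,194.7962) → (37.2242,106.9740) → (8.9383,106.9740) → (8.9383,194.7962). Closed: final G1 returns to the first vertex.

**Shape 6** — `<path>` rectangle, stroke `#008000` → score (S412, F2555). Machine vertices: (7.3727,150.0021) → (61.8671,150.0021) → (61.8671,93.9839) → (7.3727,93.9839) → (7.3727,150.0021). Closed: final G1 returns to the first vertex.

; LightBurn 1.6.03
; GRBL device profile, absolute coords
G21
G90
G00 X96.4133 Y29.9485
M4 S152
G1 X87.0052 Y60.4726 F3095
G1 X88.5823 Y120.1867
G1 X96.7265 Y186.3949
G1 X107.0196 Y236.4015
G1 X115.0433 Y247.5108
M5
G00 X8.8927 Y206.2638
M4 S152
G1 X60.0184 Y206.2638 F3095
G1 X60.0184 Y72.2302
G1 X8.8927 Y72.2302
G1 X8.8927 Y206.2638
M5
G00 X40.7217 Y141.4133
M4 S412
G1 X60.2279 Y156.6511 F2555
G1 X78.7210 Y166.8840
G1 X96.2009 Y172.1119
G1 X112.6677 Y172.3350
G1 X128.1214 Y167.5531
M5
G00 X180.3206 Y127.4993
M4 S152
G1 X199.1552 Y129.0456 F3095
G1 X191.0771 Y111.9613
G1 X180.3206 Y127.4993
M5
G00 X8.9383 Y194.7962
M4 S152
G1 X37.2242 Y194.7962 F3095
G1 X37.2242 Y106.9740
G1 X8.9383 Y106.9740
G1 X8.9383 Y194.7962
M5
G00 X7.3727 Y150.0021
M4 S412
G1 X61.8671 Y150.0021 F2555
G1 X61.8671 Y93.9839
G1 X7.3727 Y93.9839
G1 X7.3727 Y150.0021
M5
G00 X0.0000 Y0.0000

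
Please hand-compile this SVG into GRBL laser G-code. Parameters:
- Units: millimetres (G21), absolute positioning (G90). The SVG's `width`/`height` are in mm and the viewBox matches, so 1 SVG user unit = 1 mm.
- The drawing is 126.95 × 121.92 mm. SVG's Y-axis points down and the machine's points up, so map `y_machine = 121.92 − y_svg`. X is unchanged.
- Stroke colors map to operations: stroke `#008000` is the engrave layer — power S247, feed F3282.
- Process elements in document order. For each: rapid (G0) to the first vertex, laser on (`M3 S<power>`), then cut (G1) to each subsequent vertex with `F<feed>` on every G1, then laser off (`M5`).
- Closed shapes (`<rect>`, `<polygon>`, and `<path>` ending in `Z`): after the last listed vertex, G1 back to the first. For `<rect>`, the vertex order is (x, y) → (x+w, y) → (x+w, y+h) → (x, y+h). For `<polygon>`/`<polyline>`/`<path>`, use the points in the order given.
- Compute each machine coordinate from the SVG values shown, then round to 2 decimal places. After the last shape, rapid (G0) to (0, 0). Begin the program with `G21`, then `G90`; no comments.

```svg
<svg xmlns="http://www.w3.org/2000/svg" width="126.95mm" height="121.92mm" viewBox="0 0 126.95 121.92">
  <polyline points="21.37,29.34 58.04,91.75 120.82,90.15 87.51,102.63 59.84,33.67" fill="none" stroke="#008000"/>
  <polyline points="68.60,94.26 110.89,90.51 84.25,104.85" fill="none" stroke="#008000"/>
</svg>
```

1 u = 1 mm; y_m = 121.92 − y.

[1] `<polyline>` open polyline, #008000→engrave S247 F3282: (21.37,92.58) → (58.04,30.17) → (120.82,31.77) → (87.51,19.29) → (59.84,88.25)

[2] `<polyline>` open polyline, #008000→engrave S247 F3282: (68.60,27.66) → (110.89,31.41) → (84.25,17.07)

G21
G90
G0 X21.37 Y92.58
M3 S247
G1 X58.04 Y30.17 F3282
G1 X120.82 Y31.77 F3282
G1 X87.51 Y19.29 F3282
G1 X59.84 Y88.25 F3282
M5
G0 X68.60 Y27.66
M3 S247
G1 X110.89 Y31.41 F3282
G1 X84.25 Y17.07 F3282
M5
G0 X0.00 Y0.00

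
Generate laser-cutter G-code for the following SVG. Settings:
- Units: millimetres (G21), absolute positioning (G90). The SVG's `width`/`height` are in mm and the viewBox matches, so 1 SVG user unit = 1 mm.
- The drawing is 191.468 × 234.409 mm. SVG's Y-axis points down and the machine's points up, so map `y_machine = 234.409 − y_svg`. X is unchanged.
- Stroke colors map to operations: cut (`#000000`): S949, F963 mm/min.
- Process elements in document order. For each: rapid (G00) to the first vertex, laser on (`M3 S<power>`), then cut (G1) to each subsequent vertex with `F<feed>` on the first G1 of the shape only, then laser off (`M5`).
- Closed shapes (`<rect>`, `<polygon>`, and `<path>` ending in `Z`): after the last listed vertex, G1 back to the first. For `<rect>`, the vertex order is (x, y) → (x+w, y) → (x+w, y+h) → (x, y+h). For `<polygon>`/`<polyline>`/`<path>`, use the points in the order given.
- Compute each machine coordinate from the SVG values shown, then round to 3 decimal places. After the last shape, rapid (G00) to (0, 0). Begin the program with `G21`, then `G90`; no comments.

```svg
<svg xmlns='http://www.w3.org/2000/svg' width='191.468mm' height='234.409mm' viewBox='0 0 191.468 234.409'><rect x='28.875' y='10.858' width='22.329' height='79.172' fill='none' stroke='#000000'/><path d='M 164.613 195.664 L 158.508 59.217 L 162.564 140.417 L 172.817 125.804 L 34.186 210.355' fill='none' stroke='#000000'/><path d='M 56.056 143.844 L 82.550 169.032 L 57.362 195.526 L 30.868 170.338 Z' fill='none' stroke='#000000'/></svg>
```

G21
G90
G00 X28.875 Y223.551
M3 S949
G1 X51.204 Y223.551 F963
G1 X51.204 Y144.379
G1 X28.875 Y144.379
G1 X28.875 Y223.551
M5
G00 X164.613 Y38.745
M3 S949
G1 X158.508 Y175.192 F963
G1 X162.564 Y93.992
G1 X172.817 Y108.605
G1 X34.186 Y24.054
M5
G00 X56.056 Y90.565
M3 S949
G1 X82.550 Y65.377 F963
G1 X57.362 Y38.883
G1 X30.868 Y64.071
G1 X56.056 Y90.565
M5
G00 X0.000 Y0.000

1 u = 1 mm; y_m = 234.409 − y.

[1] `<rect>` rectangle, #000000→cut S949 F963: (28.875,223.551) → (51.204,223.551) → (51.204,144.379) → (28.875,144.379) → (28.875,223.551) (closed)

[2] `<path>` open polyline, #000000→cut S949 F963: (164.613,38.745) → (158.508,175.192) → (162.564,93.992) → (172.817,108.605) → (34.186,24.054)

[3] `<path>` regular polygon, #000000→cut S949 F963: (56.056,90.565) → (82.550,65.377) → (57.362,38.883) → (30.868,64.071) → (56.056,90.565) (closed)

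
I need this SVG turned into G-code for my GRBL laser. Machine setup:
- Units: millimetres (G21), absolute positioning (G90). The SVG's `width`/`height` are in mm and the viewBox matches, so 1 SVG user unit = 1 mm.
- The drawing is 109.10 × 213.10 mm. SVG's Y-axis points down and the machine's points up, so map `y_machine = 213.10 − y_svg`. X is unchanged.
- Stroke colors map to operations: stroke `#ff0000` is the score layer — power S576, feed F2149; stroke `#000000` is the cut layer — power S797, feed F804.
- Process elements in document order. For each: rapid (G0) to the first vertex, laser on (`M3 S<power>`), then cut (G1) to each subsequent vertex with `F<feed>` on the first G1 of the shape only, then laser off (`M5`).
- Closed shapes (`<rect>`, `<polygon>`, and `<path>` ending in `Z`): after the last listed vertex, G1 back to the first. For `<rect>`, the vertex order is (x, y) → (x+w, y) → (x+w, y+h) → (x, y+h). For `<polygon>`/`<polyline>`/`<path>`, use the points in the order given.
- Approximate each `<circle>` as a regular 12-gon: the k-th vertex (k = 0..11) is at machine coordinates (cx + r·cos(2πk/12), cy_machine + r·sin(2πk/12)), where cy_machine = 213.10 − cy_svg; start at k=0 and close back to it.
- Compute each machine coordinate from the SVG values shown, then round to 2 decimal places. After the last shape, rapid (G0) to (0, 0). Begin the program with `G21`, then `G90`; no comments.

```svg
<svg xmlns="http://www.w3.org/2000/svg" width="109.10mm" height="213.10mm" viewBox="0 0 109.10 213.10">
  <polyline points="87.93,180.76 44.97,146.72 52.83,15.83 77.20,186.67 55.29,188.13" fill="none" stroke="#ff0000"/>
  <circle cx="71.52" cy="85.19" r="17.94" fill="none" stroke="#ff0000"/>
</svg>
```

Since the viewBox matches the mm dimensions, user units are millimetres directly. The only transform is the Y-flip y_m = 213.10 − y_svg.

Shape 1 is a open polyline drawn with `<polyline>`. Its stroke #ff0000 means score at S576, F2149. After flipping Y the toolpath is (87.93,32.34) → (44.97,66.38) → (52.83,197.27) → (77.20,26.43) → (55.29,24.97).

Shape 2 is a circle drawn with `<circle>`. Its stroke #ff0000 means score at S576, F2149. After flipping Y the toolpath is (89.46,127.91) → (87.06,136.88) → (80.49,143.45) → (71.52,145.85) → (62.55,143.45) → (55.98,136.88) → (53.58,127.91) → (55.98,118.94) → (62.55,112.37) → (71.52,109.97) → (80.49,112.37) → (87.06,118.94) → (89.46,127.91), returning to the start.

G21
G90
G0 X87.93 Y32.34
M3 S576
G1 X44.97 Y66.38 F2149
G1 X52.83 Y197.27
G1 X77.20 Y26.43
G1 X55.29 Y24.97
M5
G0 X89.46 Y127.91
M3 S576
G1 X87.06 Y136.88 F2149
G1 X80.49 Y143.45
G1 X71.52 Y145.85
G1 X62.55 Y143.45
G1 X55.98 Y136.88
G1 X53.58 Y127.91
G1 X55.98 Y118.94
G1 X62.55 Y112.37
G1 X71.52 Y109.97
G1 X80.49 Y112.37
G1 X87.06 Y118.94
G1 X89.46 Y127.91
M5
G0 X0.00 Y0.00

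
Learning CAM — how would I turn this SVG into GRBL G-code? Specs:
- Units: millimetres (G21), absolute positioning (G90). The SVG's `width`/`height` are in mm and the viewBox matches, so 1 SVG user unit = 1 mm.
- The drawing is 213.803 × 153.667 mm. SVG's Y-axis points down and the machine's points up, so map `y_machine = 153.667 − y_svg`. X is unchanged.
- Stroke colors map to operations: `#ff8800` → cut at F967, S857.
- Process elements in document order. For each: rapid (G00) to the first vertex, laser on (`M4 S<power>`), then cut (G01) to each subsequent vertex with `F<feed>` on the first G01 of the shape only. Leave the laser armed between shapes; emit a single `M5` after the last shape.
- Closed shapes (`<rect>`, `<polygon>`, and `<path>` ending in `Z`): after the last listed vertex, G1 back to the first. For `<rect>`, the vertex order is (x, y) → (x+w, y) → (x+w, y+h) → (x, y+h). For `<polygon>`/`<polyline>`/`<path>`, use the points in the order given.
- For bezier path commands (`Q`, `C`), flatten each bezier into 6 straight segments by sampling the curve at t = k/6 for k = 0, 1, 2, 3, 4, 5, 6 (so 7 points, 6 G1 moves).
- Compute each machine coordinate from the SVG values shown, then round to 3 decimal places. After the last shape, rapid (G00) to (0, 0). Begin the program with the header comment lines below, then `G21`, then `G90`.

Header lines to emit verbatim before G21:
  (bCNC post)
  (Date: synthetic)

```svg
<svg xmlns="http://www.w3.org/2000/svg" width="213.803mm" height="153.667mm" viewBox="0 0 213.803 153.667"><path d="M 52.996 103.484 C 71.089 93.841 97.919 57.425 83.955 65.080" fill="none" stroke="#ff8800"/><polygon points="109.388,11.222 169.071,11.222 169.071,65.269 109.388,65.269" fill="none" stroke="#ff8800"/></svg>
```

(bCNC post)
(Date: synthetic)
G21
G90
G00 X52.996 Y50.183
M4 S857
G01 X62.541 Y56.908 F967
G01 X72.167 Y66.126
G01 X80.497 Y75.872
G01 X86.155 Y84.176
G01 X87.767 Y89.070
G01 X83.955 Y88.587
G00 X109.388 Y142.445
M4 S857
G01 X169.071 Y142.445 F967
G01 X169.071 Y88.398
G01 X109.388 Y88.398
G01 X109.388 Y142.445
M5
G00 X0.000 Y0.000

Since the viewBox matches the mm dimensions, user units are millimetres directly. The only transform is the Y-flip y_m = 153.667 − y_svg.

Shape 1 is a cubic bezier drawn with `<path>`. Its stroke #ff8800 means cut at S857, F967. After flipping Y the toolpath is (52.996,50.183) → (62.541,56.908) → (72.167,66.126) → (80.497,75.872) → (86.155,84.176) → (87.767,89.070) → (83.955,88.587).

Shape 2 is a rectangle drawn with `<polygon>`. Its stroke #ff8800 means cut at S857, F967. After flipping Y the toolpath is (109.388,142.445) → (169.071,142.445) → (169.071,88.398) → (109.388,88.398) → (109.388,142.445), returning to the start.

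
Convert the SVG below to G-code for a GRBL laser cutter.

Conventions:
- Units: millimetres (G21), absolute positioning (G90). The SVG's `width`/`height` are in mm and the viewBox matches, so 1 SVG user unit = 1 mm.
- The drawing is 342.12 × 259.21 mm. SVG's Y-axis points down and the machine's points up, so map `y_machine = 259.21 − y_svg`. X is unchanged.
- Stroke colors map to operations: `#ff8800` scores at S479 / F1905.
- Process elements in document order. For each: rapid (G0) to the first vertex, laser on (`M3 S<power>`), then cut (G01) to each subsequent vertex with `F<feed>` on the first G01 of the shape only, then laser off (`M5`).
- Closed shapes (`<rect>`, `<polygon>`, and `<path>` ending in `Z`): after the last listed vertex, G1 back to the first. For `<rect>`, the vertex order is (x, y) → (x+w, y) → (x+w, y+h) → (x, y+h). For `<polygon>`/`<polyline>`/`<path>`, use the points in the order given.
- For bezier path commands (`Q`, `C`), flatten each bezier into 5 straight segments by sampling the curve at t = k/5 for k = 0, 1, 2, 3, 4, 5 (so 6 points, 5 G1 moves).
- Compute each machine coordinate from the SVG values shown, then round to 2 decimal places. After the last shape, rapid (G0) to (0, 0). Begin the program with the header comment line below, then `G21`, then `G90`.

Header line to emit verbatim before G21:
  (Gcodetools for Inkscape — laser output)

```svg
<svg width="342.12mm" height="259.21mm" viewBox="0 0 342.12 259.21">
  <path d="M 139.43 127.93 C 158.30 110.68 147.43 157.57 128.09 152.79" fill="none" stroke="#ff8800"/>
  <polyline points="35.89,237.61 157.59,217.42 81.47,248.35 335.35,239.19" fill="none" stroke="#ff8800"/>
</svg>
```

(Gcodetools for Inkscape — laser output)
G21
G90
G0 X139.43 Y131.28
M3 S479
G01 X147.35 Y134.86 F1905
G01 X149.16 Y128.60
G01 X145.87 Y118.07
G01 X138.51 Y108.83
G01 X128.09 Y106.42
M5
G0 X35.89 Y21.60
M3 S479
G01 X157.59 Y41.79 F1905
G01 X81.47 Y10.86
G01 X335.35 Y20.02
M5
G0 X0.00 Y0.00

Since the viewBox matches the mm dimensions, user units are millimetres directly. The only transform is the Y-flip y_m = 259.21 − y_svg.

Shape 1 is a cubic bezier drawn with `<path>`. Its stroke #ff8800 means score at S479, F1905. After flipping Y the toolpath is (139.43,131.28) → (147.35,134.86) → (149.16,128.60) → (145.87,118.07) → (138.51,108.83) → (128.09,106.42).

Shape 2 is a open polyline drawn with `<polyline>`. Its stroke #ff8800 means score at S479, F1905. After flipping Y the toolpath is (35.89,21.60) → (157.59,41.79) → (81.47,10.86) → (335.35,20.02).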